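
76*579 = 44004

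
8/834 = 4/417 = 0.01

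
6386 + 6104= 12490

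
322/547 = 322/547  =  0.59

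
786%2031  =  786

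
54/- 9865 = -54/9865 = - 0.01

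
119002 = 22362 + 96640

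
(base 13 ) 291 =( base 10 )456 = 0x1C8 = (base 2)111001000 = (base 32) E8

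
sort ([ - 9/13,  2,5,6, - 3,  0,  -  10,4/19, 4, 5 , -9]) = [  -  10, - 9, - 3, - 9/13,0, 4/19,2,4, 5,  5, 6 ] 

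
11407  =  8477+2930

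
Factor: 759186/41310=3^(- 2)*5^(-1 )*827^1= 827/45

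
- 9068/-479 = 18 + 446/479=18.93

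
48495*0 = 0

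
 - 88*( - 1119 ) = 98472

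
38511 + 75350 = 113861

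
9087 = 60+9027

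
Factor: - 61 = -61^1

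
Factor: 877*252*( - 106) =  - 23426424 =- 2^3*3^2*7^1*53^1* 877^1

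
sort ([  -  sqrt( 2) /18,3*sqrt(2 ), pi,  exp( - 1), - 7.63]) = [ - 7.63, - sqrt( 2)/18,  exp( - 1),pi,  3 * sqrt(2 )]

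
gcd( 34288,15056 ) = 16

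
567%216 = 135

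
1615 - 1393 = 222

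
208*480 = 99840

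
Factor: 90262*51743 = 2^1*59^1*877^1*45131^1 =4670426666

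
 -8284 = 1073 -9357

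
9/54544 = 9/54544 = 0.00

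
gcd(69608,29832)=9944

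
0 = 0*531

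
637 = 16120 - 15483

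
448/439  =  1  +  9/439 = 1.02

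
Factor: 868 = 2^2*7^1*31^1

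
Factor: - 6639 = -3^1*2213^1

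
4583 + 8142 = 12725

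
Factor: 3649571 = 23^2*6899^1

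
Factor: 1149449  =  7^1*31^1 * 5297^1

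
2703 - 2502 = 201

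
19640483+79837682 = 99478165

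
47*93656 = 4401832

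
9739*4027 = 39218953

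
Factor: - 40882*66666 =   -  2725439412 = - 2^2 * 3^1 * 41^1*271^1*20441^1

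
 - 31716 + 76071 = 44355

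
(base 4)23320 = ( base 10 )760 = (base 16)2F8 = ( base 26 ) 136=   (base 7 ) 2134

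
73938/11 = 73938/11 = 6721.64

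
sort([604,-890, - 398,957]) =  [ -890, - 398,604,957 ]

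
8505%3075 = 2355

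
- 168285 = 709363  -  877648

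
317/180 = 317/180 = 1.76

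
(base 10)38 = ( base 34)14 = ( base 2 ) 100110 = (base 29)19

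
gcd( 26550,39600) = 450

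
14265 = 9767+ 4498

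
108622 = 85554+23068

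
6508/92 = 1627/23 = 70.74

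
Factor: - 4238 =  - 2^1 * 13^1 * 163^1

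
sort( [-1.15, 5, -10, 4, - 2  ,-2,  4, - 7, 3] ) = [ - 10, - 7, - 2, - 2, - 1.15,3, 4,4,  5 ]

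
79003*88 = 6952264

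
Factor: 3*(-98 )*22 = - 6468 = - 2^2*3^1*7^2*11^1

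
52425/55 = 953 + 2/11 = 953.18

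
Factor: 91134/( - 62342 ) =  - 3^2*7^(  -  1 )*73^( - 1 )*83^1 = - 747/511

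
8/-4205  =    -  1 + 4197/4205 = - 0.00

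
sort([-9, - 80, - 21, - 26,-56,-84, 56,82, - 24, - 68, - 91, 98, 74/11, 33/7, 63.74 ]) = [-91  ,-84, - 80, - 68, - 56,-26, - 24, - 21, - 9, 33/7,74/11, 56, 63.74, 82,98] 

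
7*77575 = 543025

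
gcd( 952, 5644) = 68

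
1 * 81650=81650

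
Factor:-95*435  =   - 3^1 *5^2  *  19^1*29^1=- 41325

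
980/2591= 980/2591 = 0.38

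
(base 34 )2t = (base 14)6D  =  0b1100001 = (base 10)97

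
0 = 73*0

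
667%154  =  51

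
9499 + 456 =9955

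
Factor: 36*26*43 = 40248 = 2^3*3^2*13^1*43^1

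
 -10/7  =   - 2 + 4/7 = - 1.43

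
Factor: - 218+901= 683^1 = 683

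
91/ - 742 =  - 13/106 = - 0.12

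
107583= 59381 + 48202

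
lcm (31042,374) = 31042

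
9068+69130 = 78198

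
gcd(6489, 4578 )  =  21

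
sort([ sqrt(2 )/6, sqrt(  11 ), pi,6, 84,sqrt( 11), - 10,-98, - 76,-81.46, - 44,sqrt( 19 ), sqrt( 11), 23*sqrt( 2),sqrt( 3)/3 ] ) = [ - 98, - 81.46, - 76, - 44,-10, sqrt( 2 ) /6  ,  sqrt( 3)/3, pi,sqrt( 11),sqrt(11 ), sqrt(11),sqrt(19), 6,  23*sqrt ( 2 ), 84]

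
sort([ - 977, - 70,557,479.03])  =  [-977,- 70 , 479.03,557] 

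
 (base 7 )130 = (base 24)2M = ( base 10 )70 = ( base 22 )34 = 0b1000110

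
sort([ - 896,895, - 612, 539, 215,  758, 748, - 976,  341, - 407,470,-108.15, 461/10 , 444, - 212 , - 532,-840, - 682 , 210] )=[-976, - 896, - 840, - 682, - 612 , - 532, - 407, - 212, - 108.15, 461/10, 210,  215,341,  444, 470,  539,748, 758 , 895 ] 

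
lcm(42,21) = 42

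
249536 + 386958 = 636494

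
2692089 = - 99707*( - 27)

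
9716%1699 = 1221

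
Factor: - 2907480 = -2^3*3^1*5^1 * 24229^1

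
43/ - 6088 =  - 1 + 6045/6088 = - 0.01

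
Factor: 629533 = 23^1*101^1*271^1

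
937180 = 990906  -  53726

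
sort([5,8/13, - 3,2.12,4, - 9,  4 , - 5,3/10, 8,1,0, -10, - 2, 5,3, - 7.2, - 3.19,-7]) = [ - 10, - 9, - 7.2, - 7, - 5,- 3.19, - 3, - 2,0,3/10,8/13,1 , 2.12,3, 4,4,5, 5,8 ] 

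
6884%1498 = 892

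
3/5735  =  3/5735= 0.00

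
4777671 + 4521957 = 9299628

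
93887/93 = 1009+ 50/93 = 1009.54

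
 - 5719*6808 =-38934952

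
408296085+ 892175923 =1300472008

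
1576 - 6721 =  - 5145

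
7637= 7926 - 289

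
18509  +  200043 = 218552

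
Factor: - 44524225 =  - 5^2*1780969^1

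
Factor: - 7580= -2^2*5^1* 379^1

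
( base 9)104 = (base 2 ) 1010101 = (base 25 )3a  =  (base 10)85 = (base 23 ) 3G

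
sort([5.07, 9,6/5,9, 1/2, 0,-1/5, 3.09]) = [ - 1/5,0,  1/2 , 6/5, 3.09, 5.07, 9  ,  9 ] 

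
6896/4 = 1724 = 1724.00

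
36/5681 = 36/5681=   0.01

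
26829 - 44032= - 17203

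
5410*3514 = 19010740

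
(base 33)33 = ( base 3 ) 10210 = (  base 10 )102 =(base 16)66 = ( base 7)204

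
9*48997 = 440973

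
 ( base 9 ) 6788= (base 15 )174b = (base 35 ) 43g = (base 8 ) 11635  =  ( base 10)5021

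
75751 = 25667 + 50084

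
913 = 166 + 747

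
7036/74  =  95 + 3/37=95.08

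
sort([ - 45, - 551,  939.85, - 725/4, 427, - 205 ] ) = [-551, - 205 , - 725/4 ,-45, 427 , 939.85] 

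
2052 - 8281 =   -  6229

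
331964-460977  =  -129013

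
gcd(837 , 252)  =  9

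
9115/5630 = 1823/1126=1.62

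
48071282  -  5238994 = 42832288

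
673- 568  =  105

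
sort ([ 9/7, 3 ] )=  [9/7, 3 ]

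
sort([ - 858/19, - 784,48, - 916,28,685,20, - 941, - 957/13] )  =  [ - 941, - 916, - 784, - 957/13, - 858/19,20,28,48,685]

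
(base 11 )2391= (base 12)1985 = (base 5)100000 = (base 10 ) 3125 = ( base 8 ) 6065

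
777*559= 434343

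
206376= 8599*24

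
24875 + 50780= 75655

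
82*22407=1837374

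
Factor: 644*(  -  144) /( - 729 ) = 2^6*3^( - 4 )*7^1*23^1 = 10304/81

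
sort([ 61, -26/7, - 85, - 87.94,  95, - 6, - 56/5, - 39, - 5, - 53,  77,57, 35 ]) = [ - 87.94,-85, - 53, - 39, - 56/5,-6, - 5, - 26/7,35,57,61, 77,  95]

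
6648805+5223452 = 11872257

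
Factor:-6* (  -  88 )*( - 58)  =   - 30624 = - 2^5*3^1*11^1*29^1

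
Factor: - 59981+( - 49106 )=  - 109087 =- 11^1*47^1* 211^1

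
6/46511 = 6/46511 = 0.00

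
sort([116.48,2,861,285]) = [2,116.48, 285, 861]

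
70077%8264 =3965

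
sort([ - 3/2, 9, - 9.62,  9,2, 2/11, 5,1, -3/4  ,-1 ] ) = [ - 9.62,-3/2, - 1,- 3/4, 2/11, 1,2, 5, 9, 9 ]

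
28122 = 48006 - 19884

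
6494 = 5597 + 897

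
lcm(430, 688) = 3440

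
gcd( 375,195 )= 15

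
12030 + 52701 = 64731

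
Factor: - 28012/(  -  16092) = 3^( - 3 ) * 47^1  =  47/27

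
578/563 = 1+ 15/563 = 1.03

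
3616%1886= 1730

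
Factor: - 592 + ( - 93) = -5^1*137^1 = - 685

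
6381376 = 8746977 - 2365601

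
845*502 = 424190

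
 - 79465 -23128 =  - 102593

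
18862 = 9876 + 8986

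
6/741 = 2/247 =0.01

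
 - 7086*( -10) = 70860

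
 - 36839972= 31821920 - 68661892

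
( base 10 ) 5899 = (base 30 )6GJ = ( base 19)g69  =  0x170b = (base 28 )7EJ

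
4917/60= 81 + 19/20 = 81.95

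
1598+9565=11163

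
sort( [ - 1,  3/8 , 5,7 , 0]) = [ - 1, 0, 3/8,5 , 7] 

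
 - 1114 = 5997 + -7111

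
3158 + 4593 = 7751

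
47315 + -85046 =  - 37731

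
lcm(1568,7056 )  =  14112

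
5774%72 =14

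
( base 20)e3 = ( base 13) 18a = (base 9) 344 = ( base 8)433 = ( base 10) 283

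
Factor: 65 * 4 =2^2*5^1*13^1 = 260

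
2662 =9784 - 7122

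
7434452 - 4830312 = 2604140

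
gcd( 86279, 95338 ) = 1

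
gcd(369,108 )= 9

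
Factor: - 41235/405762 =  - 13745/135254 = - 2^( - 1)*5^1* 7^ ( - 1 )*2749^1 * 9661^( - 1) 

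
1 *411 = 411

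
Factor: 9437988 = 2^2*3^1*7^3*2293^1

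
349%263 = 86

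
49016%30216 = 18800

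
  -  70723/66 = -70723/66  =  - 1071.56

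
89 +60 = 149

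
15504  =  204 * 76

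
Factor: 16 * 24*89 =2^7 * 3^1*89^1  =  34176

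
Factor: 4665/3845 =933/769 = 3^1 * 311^1* 769^ (-1 ) 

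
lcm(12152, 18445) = 1032920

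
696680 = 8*87085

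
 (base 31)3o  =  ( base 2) 1110101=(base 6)313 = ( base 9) 140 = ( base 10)117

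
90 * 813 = 73170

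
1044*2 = 2088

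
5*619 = 3095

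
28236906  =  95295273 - 67058367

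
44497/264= 44497/264= 168.55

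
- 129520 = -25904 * 5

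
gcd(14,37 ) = 1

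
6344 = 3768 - - 2576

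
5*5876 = 29380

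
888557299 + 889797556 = 1778354855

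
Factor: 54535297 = 54535297^1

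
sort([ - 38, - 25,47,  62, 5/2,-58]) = [ -58, - 38  , - 25,5/2,  47, 62] 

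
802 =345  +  457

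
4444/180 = 1111/45 = 24.69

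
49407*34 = 1679838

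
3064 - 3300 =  - 236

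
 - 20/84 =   -  1  +  16/21 = - 0.24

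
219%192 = 27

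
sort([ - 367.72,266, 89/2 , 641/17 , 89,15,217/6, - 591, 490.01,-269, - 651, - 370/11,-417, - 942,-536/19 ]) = [ - 942, - 651 , - 591,-417,-367.72, - 269, - 370/11,-536/19,  15,217/6,  641/17,  89/2,89,266,490.01]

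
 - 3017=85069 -88086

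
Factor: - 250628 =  - 2^2 * 7^1*8951^1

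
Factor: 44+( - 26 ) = 2^1 * 3^2 =18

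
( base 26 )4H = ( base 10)121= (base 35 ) 3g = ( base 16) 79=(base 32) 3P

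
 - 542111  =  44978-587089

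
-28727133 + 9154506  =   - 19572627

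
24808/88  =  281 + 10/11 = 281.91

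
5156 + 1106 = 6262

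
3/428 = 3/428 = 0.01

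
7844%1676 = 1140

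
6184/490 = 12 + 152/245 = 12.62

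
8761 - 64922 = - 56161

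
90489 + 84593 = 175082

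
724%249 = 226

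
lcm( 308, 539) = 2156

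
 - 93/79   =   - 2 + 65/79 = - 1.18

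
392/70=28/5=5.60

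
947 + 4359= 5306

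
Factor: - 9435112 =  - 2^3*1179389^1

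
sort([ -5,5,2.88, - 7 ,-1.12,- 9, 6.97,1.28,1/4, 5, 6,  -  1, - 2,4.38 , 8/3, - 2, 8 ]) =[ - 9,-7, - 5,-2,  -  2, - 1.12 , - 1,1/4,1.28  ,  8/3,2.88,  4.38,  5,5,6, 6.97, 8] 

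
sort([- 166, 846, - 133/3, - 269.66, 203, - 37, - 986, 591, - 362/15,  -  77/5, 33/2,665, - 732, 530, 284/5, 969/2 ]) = [ - 986, - 732,-269.66, - 166,-133/3, - 37, - 362/15, - 77/5,  33/2 , 284/5,  203,  969/2, 530,  591,665,846 ] 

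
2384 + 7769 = 10153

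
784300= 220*3565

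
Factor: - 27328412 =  -2^2*6832103^1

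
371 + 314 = 685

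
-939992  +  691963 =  - 248029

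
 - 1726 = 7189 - 8915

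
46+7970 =8016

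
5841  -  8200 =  - 2359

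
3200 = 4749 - 1549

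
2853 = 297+2556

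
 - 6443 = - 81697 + 75254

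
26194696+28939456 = 55134152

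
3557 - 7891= - 4334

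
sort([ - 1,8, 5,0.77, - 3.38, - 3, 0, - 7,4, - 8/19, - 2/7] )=[ - 7, - 3.38, - 3, - 1, - 8/19,-2/7,0, 0.77, 4,5,8 ]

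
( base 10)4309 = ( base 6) 31541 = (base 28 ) 5dp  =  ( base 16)10d5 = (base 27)5OG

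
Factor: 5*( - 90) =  - 450= - 2^1*3^2 *5^2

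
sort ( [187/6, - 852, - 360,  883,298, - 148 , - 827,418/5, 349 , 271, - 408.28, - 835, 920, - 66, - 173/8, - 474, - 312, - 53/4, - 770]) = [ - 852, - 835, - 827, - 770, - 474, - 408.28, - 360, - 312, - 148 , - 66, - 173/8, - 53/4 , 187/6,418/5, 271, 298,349, 883,  920] 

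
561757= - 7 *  ( - 80251)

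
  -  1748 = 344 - 2092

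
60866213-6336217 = 54529996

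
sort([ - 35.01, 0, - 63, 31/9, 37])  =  [ - 63, - 35.01, 0,31/9, 37]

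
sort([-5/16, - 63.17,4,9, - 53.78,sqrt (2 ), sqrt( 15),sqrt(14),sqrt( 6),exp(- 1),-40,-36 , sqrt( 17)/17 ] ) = [ -63.17, - 53.78,-40, - 36, - 5/16, sqrt(17 ) /17,exp( - 1 ), sqrt (2 ), sqrt( 6 ) , sqrt( 14), sqrt( 15), 4, 9]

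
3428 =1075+2353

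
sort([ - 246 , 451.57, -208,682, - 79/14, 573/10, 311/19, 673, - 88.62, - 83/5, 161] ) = [ - 246, - 208,-88.62, - 83/5, - 79/14 , 311/19,  573/10, 161, 451.57,  673,  682 ]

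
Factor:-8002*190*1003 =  - 1524941140 = - 2^2*5^1 * 17^1*19^1*59^1*4001^1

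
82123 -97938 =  - 15815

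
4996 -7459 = -2463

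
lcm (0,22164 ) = 0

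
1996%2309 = 1996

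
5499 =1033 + 4466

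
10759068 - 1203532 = 9555536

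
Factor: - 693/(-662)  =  2^(-1)*3^2 * 7^1*11^1*331^(- 1)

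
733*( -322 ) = -236026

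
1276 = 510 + 766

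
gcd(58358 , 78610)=2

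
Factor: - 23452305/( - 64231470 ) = 1563487/4282098 = 2^( - 1)*3^( - 1)*181^( - 1)*3943^ ( - 1 )*1563487^1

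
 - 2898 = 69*( - 42)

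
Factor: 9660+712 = 2^2*2593^1 = 10372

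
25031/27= 25031/27  =  927.07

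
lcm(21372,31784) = 1239576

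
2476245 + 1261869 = 3738114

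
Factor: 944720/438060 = 964/447 = 2^2 * 3^( - 1) * 149^ (  -  1 ) * 241^1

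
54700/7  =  54700/7= 7814.29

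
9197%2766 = 899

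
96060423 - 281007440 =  - 184947017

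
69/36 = 1+11/12=1.92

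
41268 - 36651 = 4617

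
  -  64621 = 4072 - 68693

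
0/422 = 0 = 0.00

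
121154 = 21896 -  - 99258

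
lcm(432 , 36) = 432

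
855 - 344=511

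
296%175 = 121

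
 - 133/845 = -1 + 712/845 = - 0.16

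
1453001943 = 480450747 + 972551196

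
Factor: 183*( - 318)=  - 2^1 * 3^2*53^1*61^1 = - 58194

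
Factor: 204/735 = 68/245 = 2^2* 5^( - 1)*7^ ( - 2)*17^1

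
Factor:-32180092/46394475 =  -2^2*3^( - 1) * 5^( -2)*7^1*709^1*1621^1*618593^( - 1)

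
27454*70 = 1921780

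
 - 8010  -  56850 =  - 64860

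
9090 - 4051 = 5039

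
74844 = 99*756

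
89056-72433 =16623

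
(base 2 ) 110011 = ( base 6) 123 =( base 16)33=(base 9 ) 56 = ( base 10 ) 51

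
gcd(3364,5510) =58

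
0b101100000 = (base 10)352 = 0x160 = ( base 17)13C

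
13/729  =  13/729= 0.02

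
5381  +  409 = 5790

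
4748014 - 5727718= - 979704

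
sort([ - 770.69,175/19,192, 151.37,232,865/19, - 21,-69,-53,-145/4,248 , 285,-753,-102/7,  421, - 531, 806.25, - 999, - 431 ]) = [-999,-770.69,-753,- 531,-431,-69, - 53 , - 145/4, - 21, - 102/7,175/19,865/19,151.37,  192,232,248,  285, 421, 806.25]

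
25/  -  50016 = -25/50016 = -0.00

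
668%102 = 56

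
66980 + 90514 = 157494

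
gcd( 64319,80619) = 1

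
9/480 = 3/160 = 0.02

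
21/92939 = 3/13277 = 0.00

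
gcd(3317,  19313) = 31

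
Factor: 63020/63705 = 92/93 = 2^2* 3^ ( - 1) * 23^1*31^( -1) 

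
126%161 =126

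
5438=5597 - 159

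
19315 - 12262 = 7053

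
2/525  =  2/525 = 0.00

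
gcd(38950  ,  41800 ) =950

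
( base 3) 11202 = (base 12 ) a8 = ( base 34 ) 3q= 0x80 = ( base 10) 128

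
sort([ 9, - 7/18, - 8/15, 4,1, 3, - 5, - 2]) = [ - 5,  -  2,  -  8/15, - 7/18,  1, 3,4,9 ]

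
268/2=134 =134.00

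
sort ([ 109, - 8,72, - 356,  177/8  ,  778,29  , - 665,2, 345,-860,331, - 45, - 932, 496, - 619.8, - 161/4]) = [ - 932, - 860, - 665 , - 619.8, - 356, - 45, - 161/4, - 8,2,177/8,29, 72,109, 331,345, 496,  778]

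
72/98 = 36/49  =  0.73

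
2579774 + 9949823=12529597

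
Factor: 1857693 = 3^1*101^1 *6131^1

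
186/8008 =93/4004 = 0.02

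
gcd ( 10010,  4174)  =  2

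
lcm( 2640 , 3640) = 240240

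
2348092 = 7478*314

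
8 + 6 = 14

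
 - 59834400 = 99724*(- 600 ) 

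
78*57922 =4517916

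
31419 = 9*3491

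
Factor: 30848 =2^7* 241^1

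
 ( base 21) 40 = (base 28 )30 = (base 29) 2Q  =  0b1010100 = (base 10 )84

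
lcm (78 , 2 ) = 78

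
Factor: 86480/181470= 2^3*3^(  -  1 )*47^1*263^( - 1 )=376/789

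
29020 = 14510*2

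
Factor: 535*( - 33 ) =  - 3^1 * 5^1 * 11^1*107^1 = - 17655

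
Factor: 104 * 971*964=2^5*13^1*241^1*971^1=   97348576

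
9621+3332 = 12953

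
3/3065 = 3/3065 = 0.00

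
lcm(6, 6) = 6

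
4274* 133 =568442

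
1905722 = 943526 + 962196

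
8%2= 0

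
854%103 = 30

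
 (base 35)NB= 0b1100110000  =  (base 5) 11231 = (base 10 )816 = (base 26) 15A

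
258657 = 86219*3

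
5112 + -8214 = - 3102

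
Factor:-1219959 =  - 3^2*13^1*10427^1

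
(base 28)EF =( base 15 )1c2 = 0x197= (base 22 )IB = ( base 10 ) 407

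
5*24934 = 124670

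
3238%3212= 26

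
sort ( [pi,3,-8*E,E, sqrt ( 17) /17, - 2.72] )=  [ - 8*E,-2.72, sqrt (17)/17,  E, 3,pi] 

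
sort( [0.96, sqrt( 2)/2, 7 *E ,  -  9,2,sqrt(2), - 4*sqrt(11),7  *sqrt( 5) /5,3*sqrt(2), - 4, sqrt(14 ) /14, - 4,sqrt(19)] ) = [-4*sqrt( 11), - 9, - 4,-4,sqrt(14)/14,sqrt( 2 )/2,  0.96,sqrt(2), 2,  7*sqrt( 5)/5, 3*sqrt( 2 ),sqrt(19), 7*E] 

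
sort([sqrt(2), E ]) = [ sqrt(2),  E] 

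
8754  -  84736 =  - 75982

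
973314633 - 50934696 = 922379937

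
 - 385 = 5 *( - 77)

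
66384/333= 199 + 13/37 =199.35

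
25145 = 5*5029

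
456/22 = 20 + 8/11= 20.73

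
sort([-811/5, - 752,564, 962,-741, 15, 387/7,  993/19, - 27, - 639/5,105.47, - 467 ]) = [ - 752 , - 741  , - 467, - 811/5, -639/5, - 27, 15, 993/19,387/7, 105.47, 564,962 ] 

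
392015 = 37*10595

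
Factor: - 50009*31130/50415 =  - 311356034/10083 =- 2^1 * 3^ (-1 )*11^1*43^1*283^1*1163^1*3361^( - 1 ) 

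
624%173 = 105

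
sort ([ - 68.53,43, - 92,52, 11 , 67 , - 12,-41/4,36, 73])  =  [ - 92, - 68.53, - 12,- 41/4,11,  36,43, 52 , 67, 73] 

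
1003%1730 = 1003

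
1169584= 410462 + 759122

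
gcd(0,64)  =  64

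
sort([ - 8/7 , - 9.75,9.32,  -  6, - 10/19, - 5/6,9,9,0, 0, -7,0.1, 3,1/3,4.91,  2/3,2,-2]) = [ - 9.75  , -7 ,-6, - 2, - 8/7, - 5/6, - 10/19,0, 0, 0.1,1/3,2/3,2, 3,4.91,9,9,9.32 ]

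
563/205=2 + 153/205 = 2.75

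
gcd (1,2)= 1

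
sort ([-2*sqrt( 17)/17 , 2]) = [ - 2* sqrt(17)/17, 2] 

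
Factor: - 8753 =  - 8753^1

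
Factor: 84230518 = 2^1*151^1*278909^1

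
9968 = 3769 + 6199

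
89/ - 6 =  - 15 + 1/6 = - 14.83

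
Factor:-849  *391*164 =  - 54441276  =  -  2^2*3^1*17^1*  23^1*41^1 * 283^1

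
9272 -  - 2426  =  11698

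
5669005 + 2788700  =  8457705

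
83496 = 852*98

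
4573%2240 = 93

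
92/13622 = 46/6811 = 0.01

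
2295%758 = 21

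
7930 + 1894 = 9824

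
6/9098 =3/4549 = 0.00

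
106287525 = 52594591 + 53692934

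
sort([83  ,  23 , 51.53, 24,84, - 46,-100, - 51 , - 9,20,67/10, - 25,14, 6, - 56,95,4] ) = [-100, - 56, - 51,-46 , - 25, - 9, 4,6,67/10,  14, 20, 23, 24,51.53, 83,84, 95 ] 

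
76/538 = 38/269 = 0.14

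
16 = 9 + 7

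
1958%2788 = 1958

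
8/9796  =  2/2449 = 0.00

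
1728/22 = 864/11 = 78.55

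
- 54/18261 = - 1  +  2023/2029 = - 0.00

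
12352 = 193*64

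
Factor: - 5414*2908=-2^3* 727^1*2707^1 = - 15743912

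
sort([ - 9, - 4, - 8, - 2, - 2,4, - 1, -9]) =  [ - 9,-9, - 8, - 4, - 2, - 2,-1,4 ] 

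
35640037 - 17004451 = 18635586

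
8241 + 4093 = 12334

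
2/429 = 2/429 = 0.00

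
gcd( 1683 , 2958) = 51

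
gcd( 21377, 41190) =1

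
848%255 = 83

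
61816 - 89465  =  -27649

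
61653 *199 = 12268947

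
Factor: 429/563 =3^1*11^1*13^1*563^(  -  1)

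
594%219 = 156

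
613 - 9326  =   - 8713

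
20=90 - 70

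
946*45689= 43221794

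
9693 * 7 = 67851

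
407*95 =38665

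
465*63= 29295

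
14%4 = 2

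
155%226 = 155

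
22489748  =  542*41494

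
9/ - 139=  -  1 + 130/139 = -0.06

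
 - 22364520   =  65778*( - 340) 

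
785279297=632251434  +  153027863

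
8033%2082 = 1787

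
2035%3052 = 2035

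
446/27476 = 223/13738 = 0.02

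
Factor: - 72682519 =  - 7^1*13^1*83^1*9623^1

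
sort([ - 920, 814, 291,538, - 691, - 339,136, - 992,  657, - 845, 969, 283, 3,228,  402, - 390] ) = [-992,-920, - 845, - 691, - 390,-339 , 3,136,  228, 283, 291,  402,  538,  657, 814, 969]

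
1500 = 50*30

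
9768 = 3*3256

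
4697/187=25+2/17 = 25.12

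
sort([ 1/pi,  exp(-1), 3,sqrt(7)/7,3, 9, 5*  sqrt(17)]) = [ 1/pi, exp( - 1 ),sqrt(7 )/7, 3,3,9,5*sqrt (17 )] 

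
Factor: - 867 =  - 3^1*17^2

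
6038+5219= 11257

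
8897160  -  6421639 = 2475521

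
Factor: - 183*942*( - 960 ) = 165490560= 2^7*3^3*5^1*61^1*157^1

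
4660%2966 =1694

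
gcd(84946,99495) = 1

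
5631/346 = 16+ 95/346 = 16.27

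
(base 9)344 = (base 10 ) 283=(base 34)8B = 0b100011011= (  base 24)bj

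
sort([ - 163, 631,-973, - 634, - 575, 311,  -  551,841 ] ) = [  -  973 ,-634, - 575, -551, - 163, 311, 631, 841]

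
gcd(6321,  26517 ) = 3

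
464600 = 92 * 5050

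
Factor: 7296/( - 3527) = - 2^7*3^1 * 19^1 * 3527^(- 1)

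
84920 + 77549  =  162469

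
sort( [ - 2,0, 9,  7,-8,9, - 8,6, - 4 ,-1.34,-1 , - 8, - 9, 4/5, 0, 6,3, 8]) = [  -  9, - 8, - 8, - 8,-4, - 2, - 1.34, - 1, 0,0,4/5,3,6, 6, 7, 8,9, 9]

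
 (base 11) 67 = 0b1001001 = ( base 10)73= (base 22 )37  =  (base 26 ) 2L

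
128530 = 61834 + 66696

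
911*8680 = 7907480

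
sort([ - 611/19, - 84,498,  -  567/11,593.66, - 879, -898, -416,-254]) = [ - 898,-879 , - 416, - 254, - 84 ,-567/11, - 611/19, 498,593.66] 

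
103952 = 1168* 89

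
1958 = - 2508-  -  4466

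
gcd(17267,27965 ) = 1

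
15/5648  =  15/5648 = 0.00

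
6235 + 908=7143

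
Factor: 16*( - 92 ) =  - 1472 =-2^6*23^1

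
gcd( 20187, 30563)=1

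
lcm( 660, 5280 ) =5280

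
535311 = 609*879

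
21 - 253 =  -232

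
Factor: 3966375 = 3^1*5^3 * 7^1*1511^1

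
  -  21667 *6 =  - 130002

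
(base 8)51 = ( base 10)41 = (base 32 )19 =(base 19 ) 23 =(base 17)27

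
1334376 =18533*72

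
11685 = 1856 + 9829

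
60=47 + 13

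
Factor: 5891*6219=3^2*43^1 * 137^1*691^1 = 36636129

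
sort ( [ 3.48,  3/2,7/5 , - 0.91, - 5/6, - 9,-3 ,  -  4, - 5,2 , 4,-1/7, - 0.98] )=[  -  9, - 5,-4, - 3, - 0.98, - 0.91  ,  -  5/6, - 1/7,7/5 , 3/2, 2,3.48, 4] 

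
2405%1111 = 183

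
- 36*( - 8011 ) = 288396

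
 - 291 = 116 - 407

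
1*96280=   96280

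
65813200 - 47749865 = 18063335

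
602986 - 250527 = 352459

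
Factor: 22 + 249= 271^1 = 271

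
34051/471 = 72  +  139/471 = 72.30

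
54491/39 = 1397+8/39 =1397.21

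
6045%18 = 15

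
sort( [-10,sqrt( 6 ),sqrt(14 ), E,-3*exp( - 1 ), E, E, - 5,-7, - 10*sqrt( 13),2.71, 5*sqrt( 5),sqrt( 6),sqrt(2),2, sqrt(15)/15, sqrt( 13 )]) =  [ - 10*sqrt( 13), - 10 , - 7, - 5, - 3 * exp( - 1), sqrt(15)/15, sqrt( 2 ), 2, sqrt( 6 ), sqrt( 6 ), 2.71, E, E, E,  sqrt( 13), sqrt (14 ),5 * sqrt( 5 )]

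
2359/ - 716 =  - 2359/716 = - 3.29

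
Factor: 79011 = 3^2*8779^1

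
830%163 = 15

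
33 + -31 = 2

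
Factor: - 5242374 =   -  2^1 * 3^3*97081^1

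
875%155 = 100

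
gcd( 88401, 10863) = 3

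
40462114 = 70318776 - 29856662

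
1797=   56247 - 54450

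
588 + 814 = 1402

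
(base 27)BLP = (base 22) hh9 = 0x21A3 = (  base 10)8611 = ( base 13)3bc5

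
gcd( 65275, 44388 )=1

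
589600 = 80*7370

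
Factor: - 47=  - 47^1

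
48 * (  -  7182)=-344736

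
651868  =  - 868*(-751)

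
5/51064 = 5/51064  =  0.00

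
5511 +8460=13971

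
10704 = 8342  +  2362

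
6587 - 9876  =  -3289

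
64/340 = 16/85 = 0.19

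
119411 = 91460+27951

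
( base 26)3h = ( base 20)4f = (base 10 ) 95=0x5F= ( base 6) 235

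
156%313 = 156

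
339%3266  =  339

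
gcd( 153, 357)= 51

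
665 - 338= 327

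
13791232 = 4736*2912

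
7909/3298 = 7909/3298 = 2.40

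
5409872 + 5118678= 10528550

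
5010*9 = 45090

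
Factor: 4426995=3^1*5^1*29^1*10177^1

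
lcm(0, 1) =0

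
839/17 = 49 + 6/17 = 49.35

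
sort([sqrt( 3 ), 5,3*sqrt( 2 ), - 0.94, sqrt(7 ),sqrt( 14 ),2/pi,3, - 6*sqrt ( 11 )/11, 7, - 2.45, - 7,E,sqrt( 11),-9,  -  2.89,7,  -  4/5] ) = [  -  9,  -  7,  -  2.89, - 2.45, - 6*sqrt(11)/11, - 0.94,  -  4/5, 2/pi, sqrt( 3 ), sqrt( 7 ),E, 3, sqrt( 11),sqrt( 14), 3*sqrt( 2 ), 5 , 7 , 7 ] 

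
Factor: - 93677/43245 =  - 3^( - 2) * 5^( - 1 )*31^( - 2)*113^1 * 829^1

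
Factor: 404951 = 404951^1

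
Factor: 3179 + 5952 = 23^1*397^1 =9131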